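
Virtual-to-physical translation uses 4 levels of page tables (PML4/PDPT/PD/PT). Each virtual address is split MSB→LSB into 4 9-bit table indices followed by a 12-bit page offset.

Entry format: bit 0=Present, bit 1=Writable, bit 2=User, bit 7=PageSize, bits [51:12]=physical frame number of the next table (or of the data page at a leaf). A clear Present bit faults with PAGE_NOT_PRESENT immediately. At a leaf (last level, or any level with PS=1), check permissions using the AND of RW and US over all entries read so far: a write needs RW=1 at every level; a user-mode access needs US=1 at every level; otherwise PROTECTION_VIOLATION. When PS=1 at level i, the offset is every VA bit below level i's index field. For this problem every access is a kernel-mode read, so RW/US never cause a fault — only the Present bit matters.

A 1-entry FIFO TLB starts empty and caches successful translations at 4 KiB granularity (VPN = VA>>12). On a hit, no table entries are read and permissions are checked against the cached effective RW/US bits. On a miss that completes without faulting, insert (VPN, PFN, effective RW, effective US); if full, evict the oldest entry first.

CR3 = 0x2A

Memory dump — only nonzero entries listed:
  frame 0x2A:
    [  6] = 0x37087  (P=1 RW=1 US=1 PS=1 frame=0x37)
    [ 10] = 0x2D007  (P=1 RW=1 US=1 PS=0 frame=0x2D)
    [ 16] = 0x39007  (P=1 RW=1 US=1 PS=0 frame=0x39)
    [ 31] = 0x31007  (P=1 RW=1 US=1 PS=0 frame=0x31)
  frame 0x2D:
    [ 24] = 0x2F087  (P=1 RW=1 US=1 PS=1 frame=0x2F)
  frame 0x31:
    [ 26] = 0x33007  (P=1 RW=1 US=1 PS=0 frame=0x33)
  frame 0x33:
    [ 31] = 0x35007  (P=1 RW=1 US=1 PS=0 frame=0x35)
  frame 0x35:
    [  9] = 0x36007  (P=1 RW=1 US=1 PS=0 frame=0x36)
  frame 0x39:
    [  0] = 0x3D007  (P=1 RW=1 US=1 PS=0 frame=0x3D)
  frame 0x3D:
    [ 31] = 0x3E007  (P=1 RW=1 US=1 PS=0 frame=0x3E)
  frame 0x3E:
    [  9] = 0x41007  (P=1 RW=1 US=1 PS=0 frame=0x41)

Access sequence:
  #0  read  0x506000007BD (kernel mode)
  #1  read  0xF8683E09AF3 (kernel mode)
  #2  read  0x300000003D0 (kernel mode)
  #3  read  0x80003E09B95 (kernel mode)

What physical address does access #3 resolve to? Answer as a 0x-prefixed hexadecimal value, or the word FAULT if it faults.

Walk each access:
#0 VA=0x506000007BD (r,kernel):
  [0] read 0x2A idx=10: raw=0x2D007 flags P=1 W=1 U=1 S=0
  [1] read 0x2D idx=24: raw=0x2F087 flags P=1 W=1 U=1 S=1
  → PA=0x2F7BD (huge @L1)  (2 entries read)
#1 VA=0xF8683E09AF3 (r,kernel):
  [0] read 0x2A idx=31: raw=0x31007 flags P=1 W=1 U=1 S=0
  [1] read 0x31 idx=26: raw=0x33007 flags P=1 W=1 U=1 S=0
  [2] read 0x33 idx=31: raw=0x35007 flags P=1 W=1 U=1 S=0
  [3] read 0x35 idx=9: raw=0x36007 flags P=1 W=1 U=1 S=0
  → PA=0x36AF3  (4 entries read)
#2 VA=0x300000003D0 (r,kernel):
  [0] read 0x2A idx=6: raw=0x37087 flags P=1 W=1 U=1 S=1
  → PA=0x373D0 (huge @L0)  (1 entries read)
#3 VA=0x80003E09B95 (r,kernel):
  [0] read 0x2A idx=16: raw=0x39007 flags P=1 W=1 U=1 S=0
  [1] read 0x39 idx=0: raw=0x3D007 flags P=1 W=1 U=1 S=0
  [2] read 0x3D idx=31: raw=0x3E007 flags P=1 W=1 U=1 S=0
  [3] read 0x3E idx=9: raw=0x41007 flags P=1 W=1 U=1 S=0
  → PA=0x41B95  (4 entries read)

Access #3 PA: 0x41B95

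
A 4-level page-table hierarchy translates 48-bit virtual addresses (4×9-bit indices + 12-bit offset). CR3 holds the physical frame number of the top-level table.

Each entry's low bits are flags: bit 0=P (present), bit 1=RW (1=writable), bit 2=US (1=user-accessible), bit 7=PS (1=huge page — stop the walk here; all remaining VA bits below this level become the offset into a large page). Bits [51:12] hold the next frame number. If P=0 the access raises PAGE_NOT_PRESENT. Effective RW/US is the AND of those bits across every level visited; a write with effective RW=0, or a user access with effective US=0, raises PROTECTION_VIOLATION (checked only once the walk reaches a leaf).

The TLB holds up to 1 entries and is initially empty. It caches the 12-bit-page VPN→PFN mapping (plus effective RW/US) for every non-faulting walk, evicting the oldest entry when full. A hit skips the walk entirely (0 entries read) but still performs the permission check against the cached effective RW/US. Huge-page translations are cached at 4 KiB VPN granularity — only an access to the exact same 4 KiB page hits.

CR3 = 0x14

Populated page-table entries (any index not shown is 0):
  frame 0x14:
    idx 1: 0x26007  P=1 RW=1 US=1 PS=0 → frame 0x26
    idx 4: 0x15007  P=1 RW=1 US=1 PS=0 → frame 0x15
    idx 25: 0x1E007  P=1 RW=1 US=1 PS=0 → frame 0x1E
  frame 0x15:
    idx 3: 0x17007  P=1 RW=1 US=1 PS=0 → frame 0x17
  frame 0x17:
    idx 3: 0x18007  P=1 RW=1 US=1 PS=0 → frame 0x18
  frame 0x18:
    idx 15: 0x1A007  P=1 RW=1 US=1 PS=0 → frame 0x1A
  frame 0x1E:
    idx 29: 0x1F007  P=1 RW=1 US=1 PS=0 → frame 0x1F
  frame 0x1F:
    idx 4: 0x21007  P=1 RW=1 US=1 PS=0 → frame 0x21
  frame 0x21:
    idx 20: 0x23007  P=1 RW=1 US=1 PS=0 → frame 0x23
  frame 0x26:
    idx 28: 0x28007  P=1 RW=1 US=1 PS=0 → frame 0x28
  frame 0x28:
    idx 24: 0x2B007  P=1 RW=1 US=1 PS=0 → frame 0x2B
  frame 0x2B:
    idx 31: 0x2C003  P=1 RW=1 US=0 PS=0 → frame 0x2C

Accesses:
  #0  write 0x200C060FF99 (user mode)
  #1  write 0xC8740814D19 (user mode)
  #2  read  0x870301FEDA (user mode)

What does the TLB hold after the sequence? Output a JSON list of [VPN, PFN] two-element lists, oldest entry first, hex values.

Per-access translation:
#0 VA=0x200C060FF99 (w,user):
  L0 @0x14[4] → 0x15007  P=1,RW=1,US=1,PS=0
  L1 @0x15[3] → 0x17007  P=1,RW=1,US=1,PS=0
  L2 @0x17[3] → 0x18007  P=1,RW=1,US=1,PS=0
  L3 @0x18[15] → 0x1A007  P=1,RW=1,US=1,PS=0
  ✓ 0x1AF99  — 4 lookups
#1 VA=0xC8740814D19 (w,user):
  L0 @0x14[25] → 0x1E007  P=1,RW=1,US=1,PS=0
  L1 @0x1E[29] → 0x1F007  P=1,RW=1,US=1,PS=0
  L2 @0x1F[4] → 0x21007  P=1,RW=1,US=1,PS=0
  L3 @0x21[20] → 0x23007  P=1,RW=1,US=1,PS=0
  ✓ 0x23D19  — 4 lookups
#2 VA=0x870301FEDA (r,user):
  L0 @0x14[1] → 0x26007  P=1,RW=1,US=1,PS=0
  L1 @0x26[28] → 0x28007  P=1,RW=1,US=1,PS=0
  L2 @0x28[24] → 0x2B007  P=1,RW=1,US=1,PS=0
  L3 @0x2B[31] → 0x2C003  P=1,RW=1,US=0,PS=0
  ✗ PROTECTION_VIOLATION  [4 reads]

TLB: [["0xC8740814", "0x23"]]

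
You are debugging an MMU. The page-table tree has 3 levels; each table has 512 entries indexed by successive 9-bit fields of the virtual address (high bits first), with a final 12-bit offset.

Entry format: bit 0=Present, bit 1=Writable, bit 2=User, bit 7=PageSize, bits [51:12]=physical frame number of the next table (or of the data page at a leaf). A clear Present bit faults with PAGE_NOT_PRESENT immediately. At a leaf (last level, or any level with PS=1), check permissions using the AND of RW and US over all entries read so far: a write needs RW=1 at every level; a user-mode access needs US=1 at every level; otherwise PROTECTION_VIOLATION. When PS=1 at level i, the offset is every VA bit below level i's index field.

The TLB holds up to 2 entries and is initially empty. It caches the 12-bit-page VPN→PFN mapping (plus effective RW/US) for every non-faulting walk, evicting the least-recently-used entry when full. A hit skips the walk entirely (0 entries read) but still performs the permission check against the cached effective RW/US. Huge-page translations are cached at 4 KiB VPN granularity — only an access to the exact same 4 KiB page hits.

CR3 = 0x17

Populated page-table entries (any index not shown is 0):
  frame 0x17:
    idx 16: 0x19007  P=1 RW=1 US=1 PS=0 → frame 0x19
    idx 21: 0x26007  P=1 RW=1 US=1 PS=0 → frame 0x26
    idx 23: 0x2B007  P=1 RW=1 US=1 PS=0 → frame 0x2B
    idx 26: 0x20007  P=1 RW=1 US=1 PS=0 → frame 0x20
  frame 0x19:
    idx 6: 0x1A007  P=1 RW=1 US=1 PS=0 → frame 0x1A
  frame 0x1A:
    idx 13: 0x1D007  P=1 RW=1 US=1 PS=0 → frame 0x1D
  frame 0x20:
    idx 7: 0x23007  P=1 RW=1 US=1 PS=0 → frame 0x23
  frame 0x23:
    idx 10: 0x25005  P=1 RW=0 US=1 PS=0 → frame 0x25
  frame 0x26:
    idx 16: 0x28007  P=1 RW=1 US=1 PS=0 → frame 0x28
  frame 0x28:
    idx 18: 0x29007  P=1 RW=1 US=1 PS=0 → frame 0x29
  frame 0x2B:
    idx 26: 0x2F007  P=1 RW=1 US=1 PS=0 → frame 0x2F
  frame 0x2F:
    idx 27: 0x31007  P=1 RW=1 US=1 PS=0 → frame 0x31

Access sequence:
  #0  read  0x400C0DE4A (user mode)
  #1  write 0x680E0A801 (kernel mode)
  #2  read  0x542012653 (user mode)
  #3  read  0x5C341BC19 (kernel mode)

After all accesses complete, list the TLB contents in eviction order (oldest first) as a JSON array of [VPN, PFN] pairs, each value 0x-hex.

Trace:
#0 VA=0x400C0DE4A (r,user):
  L0: frame=0x17 idx=16 entry=0x19007 [P=1 RW=1 US=1 PS=0]
  L1: frame=0x19 idx=6 entry=0x1A007 [P=1 RW=1 US=1 PS=0]
  L2: frame=0x1A idx=13 entry=0x1D007 [P=1 RW=1 US=1 PS=0]
  → PA=0x1DE4A  (3 entries read)
#1 VA=0x680E0A801 (w,kernel):
  L0: frame=0x17 idx=26 entry=0x20007 [P=1 RW=1 US=1 PS=0]
  L1: frame=0x20 idx=7 entry=0x23007 [P=1 RW=1 US=1 PS=0]
  L2: frame=0x23 idx=10 entry=0x25005 [P=1 RW=0 US=1 PS=0]
  → PROTECTION_VIOLATION  (3 entries read)
#2 VA=0x542012653 (r,user):
  L0: frame=0x17 idx=21 entry=0x26007 [P=1 RW=1 US=1 PS=0]
  L1: frame=0x26 idx=16 entry=0x28007 [P=1 RW=1 US=1 PS=0]
  L2: frame=0x28 idx=18 entry=0x29007 [P=1 RW=1 US=1 PS=0]
  → PA=0x29653  (3 entries read)
#3 VA=0x5C341BC19 (r,kernel):
  L0: frame=0x17 idx=23 entry=0x2B007 [P=1 RW=1 US=1 PS=0]
  L1: frame=0x2B idx=26 entry=0x2F007 [P=1 RW=1 US=1 PS=0]
  L2: frame=0x2F idx=27 entry=0x31007 [P=1 RW=1 US=1 PS=0]
  → PA=0x31C19  (3 entries read)

TLB: [["0x542012", "0x29"], ["0x5C341B", "0x31"]]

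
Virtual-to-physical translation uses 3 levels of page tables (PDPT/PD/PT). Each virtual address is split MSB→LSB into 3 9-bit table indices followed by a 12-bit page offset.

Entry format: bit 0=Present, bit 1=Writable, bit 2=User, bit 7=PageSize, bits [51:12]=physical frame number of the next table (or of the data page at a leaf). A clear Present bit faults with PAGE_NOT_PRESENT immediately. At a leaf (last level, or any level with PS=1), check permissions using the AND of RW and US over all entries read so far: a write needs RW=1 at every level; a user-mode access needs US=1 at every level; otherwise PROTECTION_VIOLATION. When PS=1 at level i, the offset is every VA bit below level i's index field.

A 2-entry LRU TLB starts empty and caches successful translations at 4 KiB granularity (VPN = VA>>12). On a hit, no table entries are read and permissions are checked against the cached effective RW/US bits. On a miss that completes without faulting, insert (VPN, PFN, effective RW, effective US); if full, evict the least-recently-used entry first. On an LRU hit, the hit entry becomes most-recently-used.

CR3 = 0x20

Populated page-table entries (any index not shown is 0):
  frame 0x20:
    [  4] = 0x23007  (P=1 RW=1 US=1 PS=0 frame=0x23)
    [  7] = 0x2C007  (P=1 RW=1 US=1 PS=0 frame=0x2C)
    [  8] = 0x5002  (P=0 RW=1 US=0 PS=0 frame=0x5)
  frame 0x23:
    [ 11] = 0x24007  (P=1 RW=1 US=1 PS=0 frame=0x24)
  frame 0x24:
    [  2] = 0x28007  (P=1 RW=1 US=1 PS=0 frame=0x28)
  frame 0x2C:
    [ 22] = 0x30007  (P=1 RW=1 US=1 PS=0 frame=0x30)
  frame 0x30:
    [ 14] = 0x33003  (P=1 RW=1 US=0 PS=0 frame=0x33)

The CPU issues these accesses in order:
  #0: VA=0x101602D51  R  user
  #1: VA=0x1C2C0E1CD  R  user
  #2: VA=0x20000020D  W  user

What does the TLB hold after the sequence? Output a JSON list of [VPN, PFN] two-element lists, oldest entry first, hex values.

Per-access translation:
#0 VA=0x101602D51 (r,user):
  lvl0: tbl 0x20, slot 4 ⇒ 0x23007 (P1/RW1/US1/PS0)
  lvl1: tbl 0x23, slot 11 ⇒ 0x24007 (P1/RW1/US1/PS0)
  lvl2: tbl 0x24, slot 2 ⇒ 0x28007 (P1/RW1/US1/PS0)
  → PA=0x28D51  (3 entries read)
#1 VA=0x1C2C0E1CD (r,user):
  lvl0: tbl 0x20, slot 7 ⇒ 0x2C007 (P1/RW1/US1/PS0)
  lvl1: tbl 0x2C, slot 22 ⇒ 0x30007 (P1/RW1/US1/PS0)
  lvl2: tbl 0x30, slot 14 ⇒ 0x33003 (P1/RW1/US0/PS0)
  ⇒ fault: PROTECTION_VIOLATION  — 3 lookups
#2 VA=0x20000020D (w,user):
  lvl0: tbl 0x20, slot 8 ⇒ 0x5002 (P0/RW1/US0/PS0)
  ⇒ fault: PAGE_NOT_PRESENT  — 1 lookups

TLB: [["0x101602", "0x28"]]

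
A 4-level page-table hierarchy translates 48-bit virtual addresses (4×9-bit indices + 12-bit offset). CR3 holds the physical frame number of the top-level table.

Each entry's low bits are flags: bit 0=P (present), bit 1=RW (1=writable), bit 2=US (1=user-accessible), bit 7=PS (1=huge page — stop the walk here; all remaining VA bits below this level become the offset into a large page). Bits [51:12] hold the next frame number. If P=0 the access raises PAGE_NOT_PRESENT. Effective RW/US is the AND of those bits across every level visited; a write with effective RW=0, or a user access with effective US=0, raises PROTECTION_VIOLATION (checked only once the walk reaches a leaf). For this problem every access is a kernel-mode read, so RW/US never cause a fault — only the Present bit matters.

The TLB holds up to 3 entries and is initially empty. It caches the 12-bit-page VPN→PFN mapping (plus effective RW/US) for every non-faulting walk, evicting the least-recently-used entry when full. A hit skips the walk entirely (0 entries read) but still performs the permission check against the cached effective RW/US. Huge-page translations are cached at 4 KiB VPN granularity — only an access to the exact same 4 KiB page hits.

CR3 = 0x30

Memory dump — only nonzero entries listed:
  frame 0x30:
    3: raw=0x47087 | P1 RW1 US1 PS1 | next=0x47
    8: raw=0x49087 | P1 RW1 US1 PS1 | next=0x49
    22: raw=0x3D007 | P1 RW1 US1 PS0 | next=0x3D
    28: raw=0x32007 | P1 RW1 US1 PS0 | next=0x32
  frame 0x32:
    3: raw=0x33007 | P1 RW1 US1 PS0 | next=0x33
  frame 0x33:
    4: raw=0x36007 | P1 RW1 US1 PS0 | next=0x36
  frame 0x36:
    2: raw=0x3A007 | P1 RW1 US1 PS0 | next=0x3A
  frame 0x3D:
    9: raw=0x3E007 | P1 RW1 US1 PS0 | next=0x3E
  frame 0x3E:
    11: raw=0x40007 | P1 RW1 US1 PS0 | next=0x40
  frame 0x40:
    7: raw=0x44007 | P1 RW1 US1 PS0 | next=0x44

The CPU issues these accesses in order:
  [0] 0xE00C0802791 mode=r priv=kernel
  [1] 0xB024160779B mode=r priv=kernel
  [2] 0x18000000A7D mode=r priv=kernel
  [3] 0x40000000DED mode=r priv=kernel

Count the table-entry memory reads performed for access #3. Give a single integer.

Walk each access:
#0 VA=0xE00C0802791 (r,kernel):
  lvl0: tbl 0x30, slot 28 ⇒ 0x32007 (P1/RW1/US1/PS0)
  lvl1: tbl 0x32, slot 3 ⇒ 0x33007 (P1/RW1/US1/PS0)
  lvl2: tbl 0x33, slot 4 ⇒ 0x36007 (P1/RW1/US1/PS0)
  lvl3: tbl 0x36, slot 2 ⇒ 0x3A007 (P1/RW1/US1/PS0)
  ✓ 0x3A791  — 4 lookups
#1 VA=0xB024160779B (r,kernel):
  lvl0: tbl 0x30, slot 22 ⇒ 0x3D007 (P1/RW1/US1/PS0)
  lvl1: tbl 0x3D, slot 9 ⇒ 0x3E007 (P1/RW1/US1/PS0)
  lvl2: tbl 0x3E, slot 11 ⇒ 0x40007 (P1/RW1/US1/PS0)
  lvl3: tbl 0x40, slot 7 ⇒ 0x44007 (P1/RW1/US1/PS0)
  ✓ 0x4479B  — 4 lookups
#2 VA=0x18000000A7D (r,kernel):
  lvl0: tbl 0x30, slot 3 ⇒ 0x47087 (P1/RW1/US1/PS1)
  ✓ 0x47A7D (huge @L0)  — 1 lookups
#3 VA=0x40000000DED (r,kernel):
  lvl0: tbl 0x30, slot 8 ⇒ 0x49087 (P1/RW1/US1/PS1)
  ✓ 0x49DED (huge @L0)  — 1 lookups

Entries read for #3: 1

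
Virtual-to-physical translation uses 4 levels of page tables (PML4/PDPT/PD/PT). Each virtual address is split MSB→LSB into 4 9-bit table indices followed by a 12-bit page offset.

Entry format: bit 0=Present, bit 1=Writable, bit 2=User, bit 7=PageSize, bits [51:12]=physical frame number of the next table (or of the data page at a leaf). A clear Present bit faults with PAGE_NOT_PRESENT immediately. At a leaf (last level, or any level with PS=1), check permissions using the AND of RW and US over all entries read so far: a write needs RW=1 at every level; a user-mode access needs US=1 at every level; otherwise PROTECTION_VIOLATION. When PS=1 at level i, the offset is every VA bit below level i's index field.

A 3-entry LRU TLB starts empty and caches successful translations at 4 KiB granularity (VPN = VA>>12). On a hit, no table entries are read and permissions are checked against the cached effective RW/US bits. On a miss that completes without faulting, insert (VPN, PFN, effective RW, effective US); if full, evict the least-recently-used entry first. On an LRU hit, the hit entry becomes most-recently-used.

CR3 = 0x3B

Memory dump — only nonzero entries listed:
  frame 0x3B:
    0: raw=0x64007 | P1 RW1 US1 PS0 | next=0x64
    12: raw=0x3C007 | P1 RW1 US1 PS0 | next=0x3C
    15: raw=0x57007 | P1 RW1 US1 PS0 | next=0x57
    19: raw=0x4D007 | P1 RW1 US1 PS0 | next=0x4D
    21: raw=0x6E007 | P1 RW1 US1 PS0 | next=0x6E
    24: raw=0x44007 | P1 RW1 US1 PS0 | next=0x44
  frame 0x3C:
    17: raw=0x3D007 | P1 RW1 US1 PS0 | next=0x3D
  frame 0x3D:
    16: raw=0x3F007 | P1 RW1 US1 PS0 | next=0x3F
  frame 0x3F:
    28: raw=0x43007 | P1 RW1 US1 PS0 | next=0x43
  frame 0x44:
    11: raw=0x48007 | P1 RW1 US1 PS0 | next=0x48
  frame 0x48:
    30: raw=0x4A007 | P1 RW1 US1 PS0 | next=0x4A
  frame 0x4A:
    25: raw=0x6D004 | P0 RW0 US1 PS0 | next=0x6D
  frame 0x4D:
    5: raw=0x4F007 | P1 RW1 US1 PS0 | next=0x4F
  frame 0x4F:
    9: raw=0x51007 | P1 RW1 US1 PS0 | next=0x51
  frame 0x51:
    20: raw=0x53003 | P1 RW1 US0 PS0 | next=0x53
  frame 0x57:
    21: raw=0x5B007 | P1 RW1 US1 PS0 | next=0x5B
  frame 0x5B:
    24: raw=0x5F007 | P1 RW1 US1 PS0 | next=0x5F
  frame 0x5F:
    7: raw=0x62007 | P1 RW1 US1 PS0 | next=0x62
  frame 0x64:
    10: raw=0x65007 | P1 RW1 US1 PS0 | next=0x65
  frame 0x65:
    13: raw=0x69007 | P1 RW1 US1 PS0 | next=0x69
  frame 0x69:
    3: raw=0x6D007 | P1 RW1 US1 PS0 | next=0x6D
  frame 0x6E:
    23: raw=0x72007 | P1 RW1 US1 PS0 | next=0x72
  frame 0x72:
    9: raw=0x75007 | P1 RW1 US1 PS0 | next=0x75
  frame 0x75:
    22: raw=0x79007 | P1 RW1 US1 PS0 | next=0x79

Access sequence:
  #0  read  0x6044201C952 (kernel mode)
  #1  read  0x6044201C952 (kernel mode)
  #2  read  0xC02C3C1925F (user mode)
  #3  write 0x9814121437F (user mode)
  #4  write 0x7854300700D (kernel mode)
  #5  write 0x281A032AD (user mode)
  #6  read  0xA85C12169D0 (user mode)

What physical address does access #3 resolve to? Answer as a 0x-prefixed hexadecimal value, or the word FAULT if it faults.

Per-access translation:
#0 VA=0x6044201C952 (r,kernel):
  L0: frame=0x3B idx=12 entry=0x3C007 [P=1 RW=1 US=1 PS=0]
  L1: frame=0x3C idx=17 entry=0x3D007 [P=1 RW=1 US=1 PS=0]
  L2: frame=0x3D idx=16 entry=0x3F007 [P=1 RW=1 US=1 PS=0]
  L3: frame=0x3F idx=28 entry=0x43007 [P=1 RW=1 US=1 PS=0]
  ⇒ phys 0x43952  [4 reads]
#1 VA=0x6044201C952 (r,kernel):
  TLB hit vpn=0x6044201C → PA=0x43952
#2 VA=0xC02C3C1925F (r,user):
  L0: frame=0x3B idx=24 entry=0x44007 [P=1 RW=1 US=1 PS=0]
  L1: frame=0x44 idx=11 entry=0x48007 [P=1 RW=1 US=1 PS=0]
  L2: frame=0x48 idx=30 entry=0x4A007 [P=1 RW=1 US=1 PS=0]
  L3: frame=0x4A idx=25 entry=0x6D004 [P=0 RW=0 US=1 PS=0]
  ✗ PAGE_NOT_PRESENT  [4 reads]
#3 VA=0x9814121437F (w,user):
  L0: frame=0x3B idx=19 entry=0x4D007 [P=1 RW=1 US=1 PS=0]
  L1: frame=0x4D idx=5 entry=0x4F007 [P=1 RW=1 US=1 PS=0]
  L2: frame=0x4F idx=9 entry=0x51007 [P=1 RW=1 US=1 PS=0]
  L3: frame=0x51 idx=20 entry=0x53003 [P=1 RW=1 US=0 PS=0]
  ✗ PROTECTION_VIOLATION  [4 reads]
#4 VA=0x7854300700D (w,kernel):
  L0: frame=0x3B idx=15 entry=0x57007 [P=1 RW=1 US=1 PS=0]
  L1: frame=0x57 idx=21 entry=0x5B007 [P=1 RW=1 US=1 PS=0]
  L2: frame=0x5B idx=24 entry=0x5F007 [P=1 RW=1 US=1 PS=0]
  L3: frame=0x5F idx=7 entry=0x62007 [P=1 RW=1 US=1 PS=0]
  ⇒ phys 0x6200D  [4 reads]
#5 VA=0x281A032AD (w,user):
  L0: frame=0x3B idx=0 entry=0x64007 [P=1 RW=1 US=1 PS=0]
  L1: frame=0x64 idx=10 entry=0x65007 [P=1 RW=1 US=1 PS=0]
  L2: frame=0x65 idx=13 entry=0x69007 [P=1 RW=1 US=1 PS=0]
  L3: frame=0x69 idx=3 entry=0x6D007 [P=1 RW=1 US=1 PS=0]
  ⇒ phys 0x6D2AD  [4 reads]
#6 VA=0xA85C12169D0 (r,user):
  L0: frame=0x3B idx=21 entry=0x6E007 [P=1 RW=1 US=1 PS=0]
  L1: frame=0x6E idx=23 entry=0x72007 [P=1 RW=1 US=1 PS=0]
  L2: frame=0x72 idx=9 entry=0x75007 [P=1 RW=1 US=1 PS=0]
  L3: frame=0x75 idx=22 entry=0x79007 [P=1 RW=1 US=1 PS=0]
  ⇒ phys 0x799D0  [4 reads]

Access #3 PA: FAULT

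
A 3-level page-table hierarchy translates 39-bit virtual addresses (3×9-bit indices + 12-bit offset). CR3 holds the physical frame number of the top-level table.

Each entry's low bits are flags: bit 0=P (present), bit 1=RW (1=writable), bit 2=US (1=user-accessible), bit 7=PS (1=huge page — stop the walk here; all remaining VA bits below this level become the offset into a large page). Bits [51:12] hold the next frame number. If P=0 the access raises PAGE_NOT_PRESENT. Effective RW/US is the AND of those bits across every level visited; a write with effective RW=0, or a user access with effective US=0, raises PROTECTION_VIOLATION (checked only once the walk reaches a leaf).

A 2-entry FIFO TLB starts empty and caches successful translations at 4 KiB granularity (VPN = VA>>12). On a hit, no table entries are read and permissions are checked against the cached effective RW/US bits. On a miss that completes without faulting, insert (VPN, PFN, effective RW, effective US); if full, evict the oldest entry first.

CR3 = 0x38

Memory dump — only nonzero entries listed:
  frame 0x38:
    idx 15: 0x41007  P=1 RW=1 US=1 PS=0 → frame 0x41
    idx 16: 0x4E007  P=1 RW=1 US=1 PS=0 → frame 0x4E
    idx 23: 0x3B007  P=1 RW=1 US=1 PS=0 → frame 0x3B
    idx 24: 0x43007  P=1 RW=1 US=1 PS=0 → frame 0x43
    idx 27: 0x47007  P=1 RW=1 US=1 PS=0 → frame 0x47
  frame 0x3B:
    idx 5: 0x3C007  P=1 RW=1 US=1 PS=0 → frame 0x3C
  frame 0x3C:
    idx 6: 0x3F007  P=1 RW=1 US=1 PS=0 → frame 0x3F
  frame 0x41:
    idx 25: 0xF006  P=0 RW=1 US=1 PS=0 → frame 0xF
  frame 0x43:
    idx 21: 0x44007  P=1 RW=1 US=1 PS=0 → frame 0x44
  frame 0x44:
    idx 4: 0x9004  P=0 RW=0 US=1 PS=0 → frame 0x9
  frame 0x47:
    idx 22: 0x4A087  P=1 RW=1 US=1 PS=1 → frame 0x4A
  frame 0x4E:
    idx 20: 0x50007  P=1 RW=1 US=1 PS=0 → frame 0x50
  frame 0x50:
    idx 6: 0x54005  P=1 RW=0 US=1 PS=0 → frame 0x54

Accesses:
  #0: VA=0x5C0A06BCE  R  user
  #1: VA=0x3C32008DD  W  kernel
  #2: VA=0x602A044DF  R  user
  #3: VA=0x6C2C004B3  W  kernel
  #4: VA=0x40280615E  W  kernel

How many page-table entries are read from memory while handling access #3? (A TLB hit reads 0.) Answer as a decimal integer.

Trace:
#0 VA=0x5C0A06BCE (r,user):
  L0 @0x38[23] → 0x3B007  P=1,RW=1,US=1,PS=0
  L1 @0x3B[5] → 0x3C007  P=1,RW=1,US=1,PS=0
  L2 @0x3C[6] → 0x3F007  P=1,RW=1,US=1,PS=0
  ✓ 0x3FBCE  — 3 lookups
#1 VA=0x3C32008DD (w,kernel):
  L0 @0x38[15] → 0x41007  P=1,RW=1,US=1,PS=0
  L1 @0x41[25] → 0xF006  P=0,RW=1,US=1,PS=0
  ⇒ fault: PAGE_NOT_PRESENT  — 2 lookups
#2 VA=0x602A044DF (r,user):
  L0 @0x38[24] → 0x43007  P=1,RW=1,US=1,PS=0
  L1 @0x43[21] → 0x44007  P=1,RW=1,US=1,PS=0
  L2 @0x44[4] → 0x9004  P=0,RW=0,US=1,PS=0
  ⇒ fault: PAGE_NOT_PRESENT  — 3 lookups
#3 VA=0x6C2C004B3 (w,kernel):
  L0 @0x38[27] → 0x47007  P=1,RW=1,US=1,PS=0
  L1 @0x47[22] → 0x4A087  P=1,RW=1,US=1,PS=1
  ✓ 0x4A4B3 (huge @L1)  — 2 lookups
#4 VA=0x40280615E (w,kernel):
  L0 @0x38[16] → 0x4E007  P=1,RW=1,US=1,PS=0
  L1 @0x4E[20] → 0x50007  P=1,RW=1,US=1,PS=0
  L2 @0x50[6] → 0x54005  P=1,RW=0,US=1,PS=0
  ⇒ fault: PROTECTION_VIOLATION  — 3 lookups

Entries read for #3: 2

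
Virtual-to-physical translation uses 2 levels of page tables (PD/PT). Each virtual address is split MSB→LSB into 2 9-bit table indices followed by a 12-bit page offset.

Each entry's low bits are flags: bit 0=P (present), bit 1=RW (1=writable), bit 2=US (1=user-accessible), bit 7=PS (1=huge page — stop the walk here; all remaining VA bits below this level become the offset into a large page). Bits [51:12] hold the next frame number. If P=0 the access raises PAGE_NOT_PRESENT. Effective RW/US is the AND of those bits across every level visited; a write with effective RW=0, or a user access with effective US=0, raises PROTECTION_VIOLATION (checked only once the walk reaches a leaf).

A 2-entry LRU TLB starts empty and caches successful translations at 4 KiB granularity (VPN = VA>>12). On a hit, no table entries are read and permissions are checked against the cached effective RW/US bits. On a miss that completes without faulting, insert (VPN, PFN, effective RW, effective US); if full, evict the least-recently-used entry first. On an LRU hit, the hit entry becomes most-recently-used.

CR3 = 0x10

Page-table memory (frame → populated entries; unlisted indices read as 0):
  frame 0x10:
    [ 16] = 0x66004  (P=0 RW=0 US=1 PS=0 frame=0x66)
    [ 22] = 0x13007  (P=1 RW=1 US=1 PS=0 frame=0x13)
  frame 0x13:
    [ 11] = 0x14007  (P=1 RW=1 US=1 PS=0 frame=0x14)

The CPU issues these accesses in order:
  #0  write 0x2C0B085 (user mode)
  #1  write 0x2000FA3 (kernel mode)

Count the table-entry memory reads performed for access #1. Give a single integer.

Trace:
#0 VA=0x2C0B085 (w,user):
  L0 @0x10[22] → 0x13007  P=1,RW=1,US=1,PS=0
  L1 @0x13[11] → 0x14007  P=1,RW=1,US=1,PS=0
  ✓ 0x14085  — 2 lookups
#1 VA=0x2000FA3 (w,kernel):
  L0 @0x10[16] → 0x66004  P=0,RW=0,US=1,PS=0
  ⇒ fault: PAGE_NOT_PRESENT  — 1 lookups

Entries read for #1: 1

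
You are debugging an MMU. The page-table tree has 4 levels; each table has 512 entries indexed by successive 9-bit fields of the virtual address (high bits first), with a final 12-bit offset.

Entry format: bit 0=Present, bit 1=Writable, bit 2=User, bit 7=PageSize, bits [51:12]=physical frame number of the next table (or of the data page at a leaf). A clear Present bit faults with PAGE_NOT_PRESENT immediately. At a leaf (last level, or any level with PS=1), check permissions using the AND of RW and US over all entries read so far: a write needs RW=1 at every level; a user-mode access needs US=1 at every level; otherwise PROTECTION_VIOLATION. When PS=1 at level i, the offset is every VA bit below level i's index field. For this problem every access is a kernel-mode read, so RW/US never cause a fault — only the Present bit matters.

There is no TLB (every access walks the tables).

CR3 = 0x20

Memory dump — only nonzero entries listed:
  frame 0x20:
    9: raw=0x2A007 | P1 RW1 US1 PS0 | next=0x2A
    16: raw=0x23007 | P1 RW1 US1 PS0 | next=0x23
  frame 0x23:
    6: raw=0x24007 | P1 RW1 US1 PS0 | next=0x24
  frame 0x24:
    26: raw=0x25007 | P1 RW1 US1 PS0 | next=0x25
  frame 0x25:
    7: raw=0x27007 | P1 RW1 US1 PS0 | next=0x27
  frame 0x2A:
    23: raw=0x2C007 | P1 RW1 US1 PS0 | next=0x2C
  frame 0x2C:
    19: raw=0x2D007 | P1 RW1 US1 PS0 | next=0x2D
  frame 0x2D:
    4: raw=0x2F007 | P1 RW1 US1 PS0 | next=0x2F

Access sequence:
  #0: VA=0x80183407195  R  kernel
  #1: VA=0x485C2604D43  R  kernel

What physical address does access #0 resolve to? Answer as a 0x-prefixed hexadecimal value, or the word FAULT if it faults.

Trace:
#0 VA=0x80183407195 (r,kernel):
  L0 @0x20[16] → 0x23007  P=1,RW=1,US=1,PS=0
  L1 @0x23[6] → 0x24007  P=1,RW=1,US=1,PS=0
  L2 @0x24[26] → 0x25007  P=1,RW=1,US=1,PS=0
  L3 @0x25[7] → 0x27007  P=1,RW=1,US=1,PS=0
  ✓ 0x27195  — 4 lookups
#1 VA=0x485C2604D43 (r,kernel):
  L0 @0x20[9] → 0x2A007  P=1,RW=1,US=1,PS=0
  L1 @0x2A[23] → 0x2C007  P=1,RW=1,US=1,PS=0
  L2 @0x2C[19] → 0x2D007  P=1,RW=1,US=1,PS=0
  L3 @0x2D[4] → 0x2F007  P=1,RW=1,US=1,PS=0
  ✓ 0x2FD43  — 4 lookups

Access #0 PA: 0x27195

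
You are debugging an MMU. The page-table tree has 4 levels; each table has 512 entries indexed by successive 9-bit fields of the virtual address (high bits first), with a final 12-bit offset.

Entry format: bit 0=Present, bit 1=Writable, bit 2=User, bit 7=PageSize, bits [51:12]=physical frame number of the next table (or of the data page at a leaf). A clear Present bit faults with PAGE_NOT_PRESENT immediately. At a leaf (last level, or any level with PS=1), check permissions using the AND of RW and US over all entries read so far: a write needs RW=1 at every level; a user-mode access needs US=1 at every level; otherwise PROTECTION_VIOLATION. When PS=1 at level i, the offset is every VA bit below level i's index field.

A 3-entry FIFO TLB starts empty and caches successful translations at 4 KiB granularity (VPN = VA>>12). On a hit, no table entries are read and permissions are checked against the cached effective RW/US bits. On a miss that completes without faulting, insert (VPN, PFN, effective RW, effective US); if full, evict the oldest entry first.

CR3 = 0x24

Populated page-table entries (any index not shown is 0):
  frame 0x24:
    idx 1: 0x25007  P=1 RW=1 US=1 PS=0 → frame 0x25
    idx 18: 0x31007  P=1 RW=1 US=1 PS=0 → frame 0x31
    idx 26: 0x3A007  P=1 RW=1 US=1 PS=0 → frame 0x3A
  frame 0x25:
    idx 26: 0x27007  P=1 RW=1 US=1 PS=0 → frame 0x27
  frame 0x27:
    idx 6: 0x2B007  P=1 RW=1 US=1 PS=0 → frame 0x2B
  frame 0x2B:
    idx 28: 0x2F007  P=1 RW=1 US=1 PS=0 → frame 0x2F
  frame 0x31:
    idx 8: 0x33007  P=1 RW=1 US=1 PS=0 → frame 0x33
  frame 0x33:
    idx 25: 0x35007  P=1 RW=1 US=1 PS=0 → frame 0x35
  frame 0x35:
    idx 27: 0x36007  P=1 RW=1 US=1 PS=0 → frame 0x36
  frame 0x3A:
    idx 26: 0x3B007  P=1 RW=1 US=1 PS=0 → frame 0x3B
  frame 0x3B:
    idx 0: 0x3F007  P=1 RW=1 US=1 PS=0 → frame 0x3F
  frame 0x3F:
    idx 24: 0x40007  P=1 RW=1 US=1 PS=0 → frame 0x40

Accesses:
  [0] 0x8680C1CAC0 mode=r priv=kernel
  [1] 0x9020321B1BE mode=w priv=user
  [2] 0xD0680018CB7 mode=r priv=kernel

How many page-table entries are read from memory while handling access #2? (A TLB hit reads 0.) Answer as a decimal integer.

Walk each access:
#0 VA=0x8680C1CAC0 (r,kernel):
  L0 @0x24[1] → 0x25007  P=1,RW=1,US=1,PS=0
  L1 @0x25[26] → 0x27007  P=1,RW=1,US=1,PS=0
  L2 @0x27[6] → 0x2B007  P=1,RW=1,US=1,PS=0
  L3 @0x2B[28] → 0x2F007  P=1,RW=1,US=1,PS=0
  → PA=0x2FAC0  (4 entries read)
#1 VA=0x9020321B1BE (w,user):
  L0 @0x24[18] → 0x31007  P=1,RW=1,US=1,PS=0
  L1 @0x31[8] → 0x33007  P=1,RW=1,US=1,PS=0
  L2 @0x33[25] → 0x35007  P=1,RW=1,US=1,PS=0
  L3 @0x35[27] → 0x36007  P=1,RW=1,US=1,PS=0
  → PA=0x361BE  (4 entries read)
#2 VA=0xD0680018CB7 (r,kernel):
  L0 @0x24[26] → 0x3A007  P=1,RW=1,US=1,PS=0
  L1 @0x3A[26] → 0x3B007  P=1,RW=1,US=1,PS=0
  L2 @0x3B[0] → 0x3F007  P=1,RW=1,US=1,PS=0
  L3 @0x3F[24] → 0x40007  P=1,RW=1,US=1,PS=0
  → PA=0x40CB7  (4 entries read)

Entries read for #2: 4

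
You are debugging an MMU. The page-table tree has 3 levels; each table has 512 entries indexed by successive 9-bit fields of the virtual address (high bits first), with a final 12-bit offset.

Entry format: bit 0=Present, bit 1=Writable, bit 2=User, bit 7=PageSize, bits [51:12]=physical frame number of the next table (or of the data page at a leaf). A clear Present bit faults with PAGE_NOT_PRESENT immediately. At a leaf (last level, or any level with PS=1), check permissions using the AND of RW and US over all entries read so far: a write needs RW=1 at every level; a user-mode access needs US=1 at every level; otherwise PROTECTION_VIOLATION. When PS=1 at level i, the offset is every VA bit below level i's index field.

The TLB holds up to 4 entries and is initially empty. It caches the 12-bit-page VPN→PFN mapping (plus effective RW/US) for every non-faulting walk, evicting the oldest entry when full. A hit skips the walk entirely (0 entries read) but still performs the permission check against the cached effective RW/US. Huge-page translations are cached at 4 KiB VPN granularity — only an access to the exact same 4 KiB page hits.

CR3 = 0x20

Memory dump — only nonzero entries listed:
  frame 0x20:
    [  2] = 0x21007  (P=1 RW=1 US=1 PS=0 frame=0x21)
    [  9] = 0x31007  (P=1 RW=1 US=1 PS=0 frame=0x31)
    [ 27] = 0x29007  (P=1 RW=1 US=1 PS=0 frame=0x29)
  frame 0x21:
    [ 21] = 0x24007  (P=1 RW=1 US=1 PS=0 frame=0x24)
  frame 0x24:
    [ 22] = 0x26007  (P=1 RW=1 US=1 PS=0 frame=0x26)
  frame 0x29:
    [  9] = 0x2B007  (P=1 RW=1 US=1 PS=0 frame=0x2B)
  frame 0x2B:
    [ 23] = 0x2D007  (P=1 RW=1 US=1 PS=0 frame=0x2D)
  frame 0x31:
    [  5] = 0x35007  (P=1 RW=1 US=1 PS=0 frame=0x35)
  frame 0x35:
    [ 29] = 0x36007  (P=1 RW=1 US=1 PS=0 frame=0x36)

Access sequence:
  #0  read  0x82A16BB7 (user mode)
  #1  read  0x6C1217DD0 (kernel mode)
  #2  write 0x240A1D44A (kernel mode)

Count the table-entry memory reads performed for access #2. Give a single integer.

Per-access translation:
#0 VA=0x82A16BB7 (r,user):
  lvl0: tbl 0x20, slot 2 ⇒ 0x21007 (P1/RW1/US1/PS0)
  lvl1: tbl 0x21, slot 21 ⇒ 0x24007 (P1/RW1/US1/PS0)
  lvl2: tbl 0x24, slot 22 ⇒ 0x26007 (P1/RW1/US1/PS0)
  → PA=0x26BB7  (3 entries read)
#1 VA=0x6C1217DD0 (r,kernel):
  lvl0: tbl 0x20, slot 27 ⇒ 0x29007 (P1/RW1/US1/PS0)
  lvl1: tbl 0x29, slot 9 ⇒ 0x2B007 (P1/RW1/US1/PS0)
  lvl2: tbl 0x2B, slot 23 ⇒ 0x2D007 (P1/RW1/US1/PS0)
  → PA=0x2DDD0  (3 entries read)
#2 VA=0x240A1D44A (w,kernel):
  lvl0: tbl 0x20, slot 9 ⇒ 0x31007 (P1/RW1/US1/PS0)
  lvl1: tbl 0x31, slot 5 ⇒ 0x35007 (P1/RW1/US1/PS0)
  lvl2: tbl 0x35, slot 29 ⇒ 0x36007 (P1/RW1/US1/PS0)
  → PA=0x3644A  (3 entries read)

Entries read for #2: 3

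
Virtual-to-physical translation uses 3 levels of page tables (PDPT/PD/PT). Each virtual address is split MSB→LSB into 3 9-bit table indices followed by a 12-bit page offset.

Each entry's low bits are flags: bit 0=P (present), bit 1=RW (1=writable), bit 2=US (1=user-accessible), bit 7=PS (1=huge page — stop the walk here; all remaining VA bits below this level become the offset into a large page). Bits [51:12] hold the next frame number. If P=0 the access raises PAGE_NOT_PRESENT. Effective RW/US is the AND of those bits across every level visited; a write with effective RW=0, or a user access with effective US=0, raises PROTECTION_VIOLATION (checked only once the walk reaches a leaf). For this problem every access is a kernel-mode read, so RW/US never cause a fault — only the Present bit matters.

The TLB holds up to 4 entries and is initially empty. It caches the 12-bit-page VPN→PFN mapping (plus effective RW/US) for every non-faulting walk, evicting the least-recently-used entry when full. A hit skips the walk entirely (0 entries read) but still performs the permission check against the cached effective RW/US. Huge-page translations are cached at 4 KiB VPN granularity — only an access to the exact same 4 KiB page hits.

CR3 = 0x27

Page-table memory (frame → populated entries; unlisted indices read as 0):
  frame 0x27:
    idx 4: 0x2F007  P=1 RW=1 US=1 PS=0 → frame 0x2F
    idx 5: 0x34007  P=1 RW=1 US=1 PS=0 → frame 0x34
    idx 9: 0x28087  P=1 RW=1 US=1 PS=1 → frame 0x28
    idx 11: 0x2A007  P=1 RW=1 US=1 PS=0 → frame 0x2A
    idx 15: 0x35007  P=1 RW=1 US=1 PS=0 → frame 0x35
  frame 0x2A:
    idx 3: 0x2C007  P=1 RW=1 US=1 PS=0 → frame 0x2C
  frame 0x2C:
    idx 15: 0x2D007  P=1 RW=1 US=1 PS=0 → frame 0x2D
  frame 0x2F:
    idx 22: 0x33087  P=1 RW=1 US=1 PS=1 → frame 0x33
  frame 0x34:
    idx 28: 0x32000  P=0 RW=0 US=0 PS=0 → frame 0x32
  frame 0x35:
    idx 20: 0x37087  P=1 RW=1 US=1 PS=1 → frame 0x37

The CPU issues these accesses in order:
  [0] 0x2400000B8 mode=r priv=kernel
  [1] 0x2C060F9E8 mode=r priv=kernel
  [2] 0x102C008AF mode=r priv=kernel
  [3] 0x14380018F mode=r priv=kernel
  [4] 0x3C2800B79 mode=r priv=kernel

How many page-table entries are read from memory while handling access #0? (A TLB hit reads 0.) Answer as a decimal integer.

Walk each access:
#0 VA=0x2400000B8 (r,kernel):
  [0] read 0x27 idx=9: raw=0x28087 flags P=1 W=1 U=1 S=1
  ⇒ phys 0x280B8 (huge @L0)  [1 reads]
#1 VA=0x2C060F9E8 (r,kernel):
  [0] read 0x27 idx=11: raw=0x2A007 flags P=1 W=1 U=1 S=0
  [1] read 0x2A idx=3: raw=0x2C007 flags P=1 W=1 U=1 S=0
  [2] read 0x2C idx=15: raw=0x2D007 flags P=1 W=1 U=1 S=0
  ⇒ phys 0x2D9E8  [3 reads]
#2 VA=0x102C008AF (r,kernel):
  [0] read 0x27 idx=4: raw=0x2F007 flags P=1 W=1 U=1 S=0
  [1] read 0x2F idx=22: raw=0x33087 flags P=1 W=1 U=1 S=1
  ⇒ phys 0x338AF (huge @L1)  [2 reads]
#3 VA=0x14380018F (r,kernel):
  [0] read 0x27 idx=5: raw=0x34007 flags P=1 W=1 U=1 S=0
  [1] read 0x34 idx=28: raw=0x32000 flags P=0 W=0 U=0 S=0
  ⇒ fault: PAGE_NOT_PRESENT  — 2 lookups
#4 VA=0x3C2800B79 (r,kernel):
  [0] read 0x27 idx=15: raw=0x35007 flags P=1 W=1 U=1 S=0
  [1] read 0x35 idx=20: raw=0x37087 flags P=1 W=1 U=1 S=1
  ⇒ phys 0x37B79 (huge @L1)  [2 reads]

Entries read for #0: 1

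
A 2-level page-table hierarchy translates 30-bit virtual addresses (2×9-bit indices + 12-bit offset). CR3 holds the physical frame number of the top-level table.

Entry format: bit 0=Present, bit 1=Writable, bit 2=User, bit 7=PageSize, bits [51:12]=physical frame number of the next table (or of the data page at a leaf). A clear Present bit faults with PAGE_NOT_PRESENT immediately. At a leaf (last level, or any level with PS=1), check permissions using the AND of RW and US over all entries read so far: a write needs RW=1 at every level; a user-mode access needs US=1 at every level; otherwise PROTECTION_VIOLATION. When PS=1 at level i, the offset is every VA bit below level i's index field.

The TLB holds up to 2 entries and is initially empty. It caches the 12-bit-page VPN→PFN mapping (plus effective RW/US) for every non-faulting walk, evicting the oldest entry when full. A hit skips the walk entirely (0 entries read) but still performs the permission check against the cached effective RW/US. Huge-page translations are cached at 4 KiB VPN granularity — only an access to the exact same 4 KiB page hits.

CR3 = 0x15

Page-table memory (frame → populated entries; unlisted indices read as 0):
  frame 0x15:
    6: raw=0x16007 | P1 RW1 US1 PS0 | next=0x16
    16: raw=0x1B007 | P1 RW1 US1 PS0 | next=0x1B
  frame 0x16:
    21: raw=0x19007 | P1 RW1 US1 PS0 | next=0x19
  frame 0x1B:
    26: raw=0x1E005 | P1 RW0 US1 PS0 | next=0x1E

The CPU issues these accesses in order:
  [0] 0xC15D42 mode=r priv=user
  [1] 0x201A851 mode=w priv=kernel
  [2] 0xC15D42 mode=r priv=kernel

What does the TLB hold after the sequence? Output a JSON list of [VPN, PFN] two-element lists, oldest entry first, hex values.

Trace:
#0 VA=0xC15D42 (r,user):
  L0: frame=0x15 idx=6 entry=0x16007 [P=1 RW=1 US=1 PS=0]
  L1: frame=0x16 idx=21 entry=0x19007 [P=1 RW=1 US=1 PS=0]
  → PA=0x19D42  (2 entries read)
#1 VA=0x201A851 (w,kernel):
  L0: frame=0x15 idx=16 entry=0x1B007 [P=1 RW=1 US=1 PS=0]
  L1: frame=0x1B idx=26 entry=0x1E005 [P=1 RW=0 US=1 PS=0]
  → PROTECTION_VIOLATION  (2 entries read)
#2 VA=0xC15D42 (r,kernel):
  TLB hit vpn=0xC15 → PA=0x19D42

TLB: [["0xC15", "0x19"]]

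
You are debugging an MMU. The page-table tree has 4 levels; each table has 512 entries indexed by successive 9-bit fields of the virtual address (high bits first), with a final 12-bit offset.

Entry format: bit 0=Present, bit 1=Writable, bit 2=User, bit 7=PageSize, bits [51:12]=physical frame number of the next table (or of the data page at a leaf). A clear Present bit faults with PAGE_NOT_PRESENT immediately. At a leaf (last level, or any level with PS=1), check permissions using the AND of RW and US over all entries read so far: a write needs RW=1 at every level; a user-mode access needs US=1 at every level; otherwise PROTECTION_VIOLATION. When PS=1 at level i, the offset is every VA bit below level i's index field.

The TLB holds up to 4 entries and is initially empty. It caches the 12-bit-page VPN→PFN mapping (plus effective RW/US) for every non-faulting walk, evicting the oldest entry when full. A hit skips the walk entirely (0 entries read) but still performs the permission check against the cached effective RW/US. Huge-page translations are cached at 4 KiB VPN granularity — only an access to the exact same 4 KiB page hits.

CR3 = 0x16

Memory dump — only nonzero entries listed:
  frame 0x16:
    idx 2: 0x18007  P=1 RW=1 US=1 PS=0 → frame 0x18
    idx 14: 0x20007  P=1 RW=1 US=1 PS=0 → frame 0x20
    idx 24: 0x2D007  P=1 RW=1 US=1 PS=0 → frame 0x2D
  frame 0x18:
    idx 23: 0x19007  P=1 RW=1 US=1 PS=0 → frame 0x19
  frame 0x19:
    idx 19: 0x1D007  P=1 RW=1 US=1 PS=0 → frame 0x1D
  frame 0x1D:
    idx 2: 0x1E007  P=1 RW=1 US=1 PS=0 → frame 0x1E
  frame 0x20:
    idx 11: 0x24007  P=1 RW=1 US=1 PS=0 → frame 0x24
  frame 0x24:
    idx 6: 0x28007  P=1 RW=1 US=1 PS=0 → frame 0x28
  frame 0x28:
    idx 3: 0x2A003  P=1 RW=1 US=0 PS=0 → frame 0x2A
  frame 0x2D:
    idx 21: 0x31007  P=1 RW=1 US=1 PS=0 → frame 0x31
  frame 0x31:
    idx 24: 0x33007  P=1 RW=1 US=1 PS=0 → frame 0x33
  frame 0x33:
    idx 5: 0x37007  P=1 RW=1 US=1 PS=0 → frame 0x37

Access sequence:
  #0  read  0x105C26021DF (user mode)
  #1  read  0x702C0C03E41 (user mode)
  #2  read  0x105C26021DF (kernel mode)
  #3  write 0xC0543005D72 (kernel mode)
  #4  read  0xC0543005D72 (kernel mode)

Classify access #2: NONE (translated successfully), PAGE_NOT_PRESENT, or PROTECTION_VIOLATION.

Walk each access:
#0 VA=0x105C26021DF (r,user):
  [0] read 0x16 idx=2: raw=0x18007 flags P=1 W=1 U=1 S=0
  [1] read 0x18 idx=23: raw=0x19007 flags P=1 W=1 U=1 S=0
  [2] read 0x19 idx=19: raw=0x1D007 flags P=1 W=1 U=1 S=0
  [3] read 0x1D idx=2: raw=0x1E007 flags P=1 W=1 U=1 S=0
  ✓ 0x1E1DF  — 4 lookups
#1 VA=0x702C0C03E41 (r,user):
  [0] read 0x16 idx=14: raw=0x20007 flags P=1 W=1 U=1 S=0
  [1] read 0x20 idx=11: raw=0x24007 flags P=1 W=1 U=1 S=0
  [2] read 0x24 idx=6: raw=0x28007 flags P=1 W=1 U=1 S=0
  [3] read 0x28 idx=3: raw=0x2A003 flags P=1 W=1 U=0 S=0
  ✗ PROTECTION_VIOLATION  [4 reads]
#2 VA=0x105C26021DF (r,kernel):
  TLB hit vpn=0x105C2602 → PA=0x1E1DF
#3 VA=0xC0543005D72 (w,kernel):
  [0] read 0x16 idx=24: raw=0x2D007 flags P=1 W=1 U=1 S=0
  [1] read 0x2D idx=21: raw=0x31007 flags P=1 W=1 U=1 S=0
  [2] read 0x31 idx=24: raw=0x33007 flags P=1 W=1 U=1 S=0
  [3] read 0x33 idx=5: raw=0x37007 flags P=1 W=1 U=1 S=0
  ✓ 0x37D72  — 4 lookups
#4 VA=0xC0543005D72 (r,kernel):
  TLB hit vpn=0xC0543005 → PA=0x37D72

Access #2 fault: NONE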